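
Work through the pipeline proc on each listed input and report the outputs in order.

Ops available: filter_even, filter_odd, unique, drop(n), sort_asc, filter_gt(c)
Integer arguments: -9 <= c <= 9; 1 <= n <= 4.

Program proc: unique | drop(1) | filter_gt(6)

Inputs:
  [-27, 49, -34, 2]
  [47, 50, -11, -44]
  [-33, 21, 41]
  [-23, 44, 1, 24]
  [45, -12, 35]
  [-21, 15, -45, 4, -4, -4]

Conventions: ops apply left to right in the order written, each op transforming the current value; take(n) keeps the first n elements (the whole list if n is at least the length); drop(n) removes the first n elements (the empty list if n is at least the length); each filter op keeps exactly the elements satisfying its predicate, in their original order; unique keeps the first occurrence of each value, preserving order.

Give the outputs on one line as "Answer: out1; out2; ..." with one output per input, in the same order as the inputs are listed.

[49]; [50]; [21, 41]; [44, 24]; [35]; [15]

Execution, op by op:
  [-27, 49, -34, 2] -> [-27, 49, -34, 2] -> [49, -34, 2] -> [49]
  [47, 50, -11, -44] -> [47, 50, -11, -44] -> [50, -11, -44] -> [50]
  [-33, 21, 41] -> [-33, 21, 41] -> [21, 41] -> [21, 41]
  [-23, 44, 1, 24] -> [-23, 44, 1, 24] -> [44, 1, 24] -> [44, 24]
  [45, -12, 35] -> [45, -12, 35] -> [-12, 35] -> [35]
  [-21, 15, -45, 4, -4, -4] -> [-21, 15, -45, 4, -4] -> [15, -45, 4, -4] -> [15]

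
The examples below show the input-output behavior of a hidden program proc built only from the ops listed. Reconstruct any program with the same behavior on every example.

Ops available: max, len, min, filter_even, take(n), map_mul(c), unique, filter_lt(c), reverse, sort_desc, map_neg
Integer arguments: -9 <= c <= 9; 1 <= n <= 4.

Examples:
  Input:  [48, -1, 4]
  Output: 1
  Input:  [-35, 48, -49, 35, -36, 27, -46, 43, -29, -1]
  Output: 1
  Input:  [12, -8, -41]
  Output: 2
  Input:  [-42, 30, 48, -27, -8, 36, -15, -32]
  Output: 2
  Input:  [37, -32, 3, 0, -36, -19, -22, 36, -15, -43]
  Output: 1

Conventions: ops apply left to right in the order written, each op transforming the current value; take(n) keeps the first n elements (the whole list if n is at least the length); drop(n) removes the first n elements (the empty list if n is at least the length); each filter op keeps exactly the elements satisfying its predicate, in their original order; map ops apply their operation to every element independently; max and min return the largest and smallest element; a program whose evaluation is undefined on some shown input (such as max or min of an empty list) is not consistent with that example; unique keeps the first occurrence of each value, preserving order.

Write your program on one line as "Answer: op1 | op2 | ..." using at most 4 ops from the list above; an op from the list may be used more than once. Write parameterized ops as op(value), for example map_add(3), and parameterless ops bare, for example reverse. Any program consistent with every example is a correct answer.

take(2) | filter_even | map_mul(8) | len

Check, running the answer program on each example:
  [48, -1, 4] -> [48, -1] -> [48] -> [384] -> 1
  [-35, 48, -49, 35, -36, 27, -46, 43, -29, -1] -> [-35, 48] -> [48] -> [384] -> 1
  [12, -8, -41] -> [12, -8] -> [12, -8] -> [96, -64] -> 2
  [-42, 30, 48, -27, -8, 36, -15, -32] -> [-42, 30] -> [-42, 30] -> [-336, 240] -> 2
  [37, -32, 3, 0, -36, -19, -22, 36, -15, -43] -> [37, -32] -> [-32] -> [-256] -> 1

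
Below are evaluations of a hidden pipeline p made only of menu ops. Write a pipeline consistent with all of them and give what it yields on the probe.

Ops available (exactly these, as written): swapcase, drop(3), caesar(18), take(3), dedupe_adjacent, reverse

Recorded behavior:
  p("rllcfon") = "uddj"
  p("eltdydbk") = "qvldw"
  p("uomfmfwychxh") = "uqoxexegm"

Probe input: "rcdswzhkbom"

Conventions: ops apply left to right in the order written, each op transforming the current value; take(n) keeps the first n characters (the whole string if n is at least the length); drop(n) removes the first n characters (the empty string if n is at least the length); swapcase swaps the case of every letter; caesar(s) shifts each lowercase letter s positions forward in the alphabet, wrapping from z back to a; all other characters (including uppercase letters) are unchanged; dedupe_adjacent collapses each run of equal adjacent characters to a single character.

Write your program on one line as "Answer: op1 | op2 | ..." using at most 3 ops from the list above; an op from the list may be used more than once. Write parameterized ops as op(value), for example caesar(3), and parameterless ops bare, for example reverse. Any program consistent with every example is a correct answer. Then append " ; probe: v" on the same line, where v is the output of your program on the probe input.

reverse | caesar(18) | drop(3) ; probe: "czrokvuj"

Check, running the answer program on each example:
  "rllcfon" -> "nofcllr" -> "fgxuddj" -> "uddj"
  "eltdydbk" -> "kbdydtle" -> "ctvqvldw" -> "qvldw"
  "uomfmfwychxh" -> "hxhcywfmfmou" -> "zpzuqoxexegm" -> "uqoxexegm"
  probe: "rcdswzhkbom" -> "mobkhzwsdcr" -> "egtczrokvuj" -> "czrokvuj"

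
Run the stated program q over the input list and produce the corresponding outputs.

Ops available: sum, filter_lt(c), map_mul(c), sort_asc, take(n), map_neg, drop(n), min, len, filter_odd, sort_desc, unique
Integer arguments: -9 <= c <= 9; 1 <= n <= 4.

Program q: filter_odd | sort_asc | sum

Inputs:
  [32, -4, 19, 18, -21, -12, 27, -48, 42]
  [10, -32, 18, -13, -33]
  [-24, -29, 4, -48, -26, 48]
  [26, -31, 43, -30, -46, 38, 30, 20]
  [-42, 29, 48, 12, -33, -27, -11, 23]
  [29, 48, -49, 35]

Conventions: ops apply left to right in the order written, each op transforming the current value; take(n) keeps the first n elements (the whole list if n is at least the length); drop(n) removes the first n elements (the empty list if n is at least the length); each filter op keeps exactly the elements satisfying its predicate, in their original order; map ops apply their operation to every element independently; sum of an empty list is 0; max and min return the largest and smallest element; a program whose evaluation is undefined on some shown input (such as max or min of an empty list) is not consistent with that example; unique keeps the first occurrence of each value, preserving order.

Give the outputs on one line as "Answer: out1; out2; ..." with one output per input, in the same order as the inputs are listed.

Execution, op by op:
  [32, -4, 19, 18, -21, -12, 27, -48, 42] -> [19, -21, 27] -> [-21, 19, 27] -> 25
  [10, -32, 18, -13, -33] -> [-13, -33] -> [-33, -13] -> -46
  [-24, -29, 4, -48, -26, 48] -> [-29] -> [-29] -> -29
  [26, -31, 43, -30, -46, 38, 30, 20] -> [-31, 43] -> [-31, 43] -> 12
  [-42, 29, 48, 12, -33, -27, -11, 23] -> [29, -33, -27, -11, 23] -> [-33, -27, -11, 23, 29] -> -19
  [29, 48, -49, 35] -> [29, -49, 35] -> [-49, 29, 35] -> 15

25; -46; -29; 12; -19; 15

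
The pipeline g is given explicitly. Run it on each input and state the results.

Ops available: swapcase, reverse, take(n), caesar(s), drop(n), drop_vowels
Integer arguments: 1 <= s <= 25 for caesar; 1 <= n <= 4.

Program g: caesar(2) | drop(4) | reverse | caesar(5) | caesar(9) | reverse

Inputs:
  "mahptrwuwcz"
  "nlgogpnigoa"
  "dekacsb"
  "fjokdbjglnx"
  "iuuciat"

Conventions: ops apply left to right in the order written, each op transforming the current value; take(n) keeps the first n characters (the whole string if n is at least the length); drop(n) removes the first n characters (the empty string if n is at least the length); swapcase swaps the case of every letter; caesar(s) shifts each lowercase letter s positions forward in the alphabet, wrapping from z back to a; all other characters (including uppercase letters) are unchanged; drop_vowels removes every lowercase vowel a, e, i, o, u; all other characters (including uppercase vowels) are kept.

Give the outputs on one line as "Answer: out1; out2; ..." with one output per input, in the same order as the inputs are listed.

"jhmkmsp"; "wfdyweq"; "sir"; "trzwbdn"; "yqj"

Execution, op by op:
  "mahptrwuwcz" -> "ocjrvtywyeb" -> "vtywyeb" -> "beywytv" -> "gjdbdya" -> "psmkmhj" -> "jhmkmsp"
  "nlgogpnigoa" -> "pniqirpkiqc" -> "irpkiqc" -> "cqikpri" -> "hvnpuwn" -> "qewydfw" -> "wfdyweq"
  "dekacsb" -> "fgmceud" -> "eud" -> "due" -> "izj" -> "ris" -> "sir"
  "fjokdbjglnx" -> "hlqmfdlinpz" -> "fdlinpz" -> "zpnildf" -> "eusnqik" -> "ndbwzrt" -> "trzwbdn"
  "iuuciat" -> "kwwekcv" -> "kcv" -> "vck" -> "ahp" -> "jqy" -> "yqj"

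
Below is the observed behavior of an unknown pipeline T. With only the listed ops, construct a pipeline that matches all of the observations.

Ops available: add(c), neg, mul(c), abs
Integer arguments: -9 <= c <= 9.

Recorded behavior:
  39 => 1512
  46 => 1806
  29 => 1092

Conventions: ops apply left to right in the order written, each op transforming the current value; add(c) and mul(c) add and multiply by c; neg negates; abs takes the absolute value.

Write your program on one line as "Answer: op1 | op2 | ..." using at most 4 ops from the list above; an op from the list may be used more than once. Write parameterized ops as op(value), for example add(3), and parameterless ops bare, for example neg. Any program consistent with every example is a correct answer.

add(-4) | add(1) | mul(-6) | mul(-7)

Check, running the answer program on each example:
  39 -> 35 -> 36 -> -216 -> 1512
  46 -> 42 -> 43 -> -258 -> 1806
  29 -> 25 -> 26 -> -156 -> 1092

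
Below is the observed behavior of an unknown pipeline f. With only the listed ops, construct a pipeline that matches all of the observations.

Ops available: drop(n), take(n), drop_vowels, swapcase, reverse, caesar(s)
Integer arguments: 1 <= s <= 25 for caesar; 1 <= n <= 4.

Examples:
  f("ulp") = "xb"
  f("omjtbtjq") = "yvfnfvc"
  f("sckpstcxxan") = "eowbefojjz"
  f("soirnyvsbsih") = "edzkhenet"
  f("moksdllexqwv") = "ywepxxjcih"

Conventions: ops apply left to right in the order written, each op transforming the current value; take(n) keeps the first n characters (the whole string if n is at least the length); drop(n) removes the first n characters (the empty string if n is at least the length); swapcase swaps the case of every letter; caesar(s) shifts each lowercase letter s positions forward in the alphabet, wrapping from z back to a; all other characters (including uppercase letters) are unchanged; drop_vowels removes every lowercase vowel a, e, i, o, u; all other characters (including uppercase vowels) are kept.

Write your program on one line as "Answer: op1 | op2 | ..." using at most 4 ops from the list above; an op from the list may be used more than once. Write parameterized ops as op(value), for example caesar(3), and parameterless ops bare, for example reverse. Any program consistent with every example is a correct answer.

drop_vowels | caesar(11) | caesar(5) | caesar(22)

Check, running the answer program on each example:
  "ulp" -> "lp" -> "wa" -> "bf" -> "xb"
  "omjtbtjq" -> "mjtbtjq" -> "xuemeub" -> "czjrjzg" -> "yvfnfvc"
  "sckpstcxxan" -> "sckpstcxxn" -> "dnvadeniiy" -> "isafijsnnd" -> "eowbefojjz"
  "soirnyvsbsih" -> "srnyvsbsh" -> "dcyjgdmds" -> "ihdolirix" -> "edzkhenet"
  "moksdllexqwv" -> "mksdllxqwv" -> "xvdowwibhg" -> "caitbbngml" -> "ywepxxjcih"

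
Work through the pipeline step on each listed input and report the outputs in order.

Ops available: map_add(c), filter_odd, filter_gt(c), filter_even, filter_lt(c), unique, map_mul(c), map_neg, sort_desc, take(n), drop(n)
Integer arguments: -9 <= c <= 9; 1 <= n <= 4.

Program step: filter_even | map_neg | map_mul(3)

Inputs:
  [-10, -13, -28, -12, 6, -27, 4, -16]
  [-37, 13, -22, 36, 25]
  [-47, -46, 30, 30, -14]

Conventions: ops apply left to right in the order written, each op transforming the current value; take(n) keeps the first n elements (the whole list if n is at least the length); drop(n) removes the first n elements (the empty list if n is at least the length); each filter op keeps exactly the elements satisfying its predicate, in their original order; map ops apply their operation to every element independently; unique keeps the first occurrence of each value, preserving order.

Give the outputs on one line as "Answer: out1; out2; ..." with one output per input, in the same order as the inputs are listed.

Execution, op by op:
  [-10, -13, -28, -12, 6, -27, 4, -16] -> [-10, -28, -12, 6, 4, -16] -> [10, 28, 12, -6, -4, 16] -> [30, 84, 36, -18, -12, 48]
  [-37, 13, -22, 36, 25] -> [-22, 36] -> [22, -36] -> [66, -108]
  [-47, -46, 30, 30, -14] -> [-46, 30, 30, -14] -> [46, -30, -30, 14] -> [138, -90, -90, 42]

[30, 84, 36, -18, -12, 48]; [66, -108]; [138, -90, -90, 42]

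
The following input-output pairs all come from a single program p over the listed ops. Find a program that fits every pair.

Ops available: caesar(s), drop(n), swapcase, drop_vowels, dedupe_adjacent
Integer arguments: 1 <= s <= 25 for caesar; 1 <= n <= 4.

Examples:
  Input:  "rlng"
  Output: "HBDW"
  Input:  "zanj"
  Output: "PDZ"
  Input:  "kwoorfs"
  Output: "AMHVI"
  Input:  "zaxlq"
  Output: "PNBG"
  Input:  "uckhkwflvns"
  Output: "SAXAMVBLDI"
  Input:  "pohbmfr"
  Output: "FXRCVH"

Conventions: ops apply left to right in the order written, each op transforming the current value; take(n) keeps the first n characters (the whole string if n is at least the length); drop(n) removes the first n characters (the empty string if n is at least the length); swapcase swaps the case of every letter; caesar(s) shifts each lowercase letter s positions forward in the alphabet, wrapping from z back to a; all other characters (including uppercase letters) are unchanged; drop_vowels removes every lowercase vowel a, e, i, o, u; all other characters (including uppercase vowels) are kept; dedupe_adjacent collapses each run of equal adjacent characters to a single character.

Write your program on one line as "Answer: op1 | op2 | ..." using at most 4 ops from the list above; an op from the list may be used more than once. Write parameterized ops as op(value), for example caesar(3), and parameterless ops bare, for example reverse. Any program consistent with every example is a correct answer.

dedupe_adjacent | drop_vowels | caesar(16) | swapcase

Check, running the answer program on each example:
  "rlng" -> "rlng" -> "rlng" -> "hbdw" -> "HBDW"
  "zanj" -> "zanj" -> "znj" -> "pdz" -> "PDZ"
  "kwoorfs" -> "kworfs" -> "kwrfs" -> "amhvi" -> "AMHVI"
  "zaxlq" -> "zaxlq" -> "zxlq" -> "pnbg" -> "PNBG"
  "uckhkwflvns" -> "uckhkwflvns" -> "ckhkwflvns" -> "saxamvbldi" -> "SAXAMVBLDI"
  "pohbmfr" -> "pohbmfr" -> "phbmfr" -> "fxrcvh" -> "FXRCVH"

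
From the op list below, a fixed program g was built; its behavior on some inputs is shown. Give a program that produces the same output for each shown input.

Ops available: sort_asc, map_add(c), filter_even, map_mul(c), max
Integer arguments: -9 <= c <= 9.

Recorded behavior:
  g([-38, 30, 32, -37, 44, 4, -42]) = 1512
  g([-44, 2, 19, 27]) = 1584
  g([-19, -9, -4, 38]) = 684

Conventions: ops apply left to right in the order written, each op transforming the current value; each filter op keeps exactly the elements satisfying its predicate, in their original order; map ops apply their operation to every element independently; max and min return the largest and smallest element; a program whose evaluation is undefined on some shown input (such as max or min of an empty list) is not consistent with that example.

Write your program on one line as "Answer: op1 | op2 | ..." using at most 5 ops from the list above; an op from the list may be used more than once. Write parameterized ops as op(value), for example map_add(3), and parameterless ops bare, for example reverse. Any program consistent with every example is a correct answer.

sort_asc | map_mul(-4) | sort_asc | map_mul(9) | max

Check, running the answer program on each example:
  [-38, 30, 32, -37, 44, 4, -42] -> [-42, -38, -37, 4, 30, 32, 44] -> [168, 152, 148, -16, -120, -128, -176] -> [-176, -128, -120, -16, 148, 152, 168] -> [-1584, -1152, -1080, -144, 1332, 1368, 1512] -> 1512
  [-44, 2, 19, 27] -> [-44, 2, 19, 27] -> [176, -8, -76, -108] -> [-108, -76, -8, 176] -> [-972, -684, -72, 1584] -> 1584
  [-19, -9, -4, 38] -> [-19, -9, -4, 38] -> [76, 36, 16, -152] -> [-152, 16, 36, 76] -> [-1368, 144, 324, 684] -> 684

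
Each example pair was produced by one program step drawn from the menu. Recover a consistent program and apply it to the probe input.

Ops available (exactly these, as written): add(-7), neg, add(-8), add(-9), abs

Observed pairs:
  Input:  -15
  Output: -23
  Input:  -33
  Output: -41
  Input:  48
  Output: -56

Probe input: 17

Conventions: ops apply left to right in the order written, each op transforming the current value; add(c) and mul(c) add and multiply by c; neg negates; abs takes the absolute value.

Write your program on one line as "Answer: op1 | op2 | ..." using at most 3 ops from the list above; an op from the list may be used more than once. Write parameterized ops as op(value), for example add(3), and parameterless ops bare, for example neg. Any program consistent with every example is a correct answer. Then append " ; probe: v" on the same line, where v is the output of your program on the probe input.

abs | neg | add(-8) ; probe: -25

Check, running the answer program on each example:
  -15 -> 15 -> -15 -> -23
  -33 -> 33 -> -33 -> -41
  48 -> 48 -> -48 -> -56
  probe: 17 -> 17 -> -17 -> -25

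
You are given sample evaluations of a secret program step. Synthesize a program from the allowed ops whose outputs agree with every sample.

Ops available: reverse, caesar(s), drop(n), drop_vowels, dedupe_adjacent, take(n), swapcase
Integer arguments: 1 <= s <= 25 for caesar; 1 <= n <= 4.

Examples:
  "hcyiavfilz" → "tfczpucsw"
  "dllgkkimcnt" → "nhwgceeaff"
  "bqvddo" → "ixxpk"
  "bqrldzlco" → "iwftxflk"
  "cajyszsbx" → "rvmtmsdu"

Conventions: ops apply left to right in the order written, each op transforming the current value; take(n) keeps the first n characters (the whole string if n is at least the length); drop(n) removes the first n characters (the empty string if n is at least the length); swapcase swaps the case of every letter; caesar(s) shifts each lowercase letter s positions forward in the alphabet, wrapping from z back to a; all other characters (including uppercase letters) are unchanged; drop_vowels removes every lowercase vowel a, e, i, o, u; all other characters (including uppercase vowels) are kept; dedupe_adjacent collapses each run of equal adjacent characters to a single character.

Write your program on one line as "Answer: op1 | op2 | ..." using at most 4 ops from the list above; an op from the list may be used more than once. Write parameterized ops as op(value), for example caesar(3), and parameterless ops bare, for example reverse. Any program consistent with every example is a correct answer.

caesar(20) | drop(1) | reverse

Check, running the answer program on each example:
  "hcyiavfilz" -> "bwscupzcft" -> "wscupzcft" -> "tfczpucsw"
  "dllgkkimcnt" -> "xffaeecgwhn" -> "ffaeecgwhn" -> "nhwgceeaff"
  "bqvddo" -> "vkpxxi" -> "kpxxi" -> "ixxpk"
  "bqrldzlco" -> "vklfxtfwi" -> "klfxtfwi" -> "iwftxflk"
  "cajyszsbx" -> "wudsmtmvr" -> "udsmtmvr" -> "rvmtmsdu"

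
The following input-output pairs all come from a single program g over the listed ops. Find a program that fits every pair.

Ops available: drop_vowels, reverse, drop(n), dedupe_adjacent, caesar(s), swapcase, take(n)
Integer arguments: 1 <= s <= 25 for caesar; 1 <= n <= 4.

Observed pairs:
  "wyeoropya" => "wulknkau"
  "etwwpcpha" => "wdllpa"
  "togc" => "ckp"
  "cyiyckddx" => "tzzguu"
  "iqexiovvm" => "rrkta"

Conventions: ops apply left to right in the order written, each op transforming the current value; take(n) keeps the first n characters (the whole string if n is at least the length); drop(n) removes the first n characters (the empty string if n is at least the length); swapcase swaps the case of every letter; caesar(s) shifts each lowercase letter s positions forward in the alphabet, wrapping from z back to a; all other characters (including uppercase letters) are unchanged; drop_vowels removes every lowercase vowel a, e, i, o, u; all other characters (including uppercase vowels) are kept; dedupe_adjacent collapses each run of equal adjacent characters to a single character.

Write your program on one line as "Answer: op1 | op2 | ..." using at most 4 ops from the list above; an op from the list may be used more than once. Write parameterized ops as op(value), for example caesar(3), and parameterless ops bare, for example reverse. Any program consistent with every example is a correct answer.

caesar(18) | drop_vowels | reverse | caesar(4)

Check, running the answer program on each example:
  "wyeoropya" -> "oqwgjghqs" -> "qwgjghqs" -> "sqhgjgwq" -> "wulknkau"
  "etwwpcpha" -> "wloohuhzs" -> "wlhhzs" -> "szhhlw" -> "wdllpa"
  "togc" -> "lgyu" -> "lgy" -> "ygl" -> "ckp"
  "cyiyckddx" -> "uqaqucvvp" -> "qqcvvp" -> "pvvcqq" -> "tzzguu"
  "iqexiovvm" -> "aiwpagnne" -> "wpgnn" -> "nngpw" -> "rrkta"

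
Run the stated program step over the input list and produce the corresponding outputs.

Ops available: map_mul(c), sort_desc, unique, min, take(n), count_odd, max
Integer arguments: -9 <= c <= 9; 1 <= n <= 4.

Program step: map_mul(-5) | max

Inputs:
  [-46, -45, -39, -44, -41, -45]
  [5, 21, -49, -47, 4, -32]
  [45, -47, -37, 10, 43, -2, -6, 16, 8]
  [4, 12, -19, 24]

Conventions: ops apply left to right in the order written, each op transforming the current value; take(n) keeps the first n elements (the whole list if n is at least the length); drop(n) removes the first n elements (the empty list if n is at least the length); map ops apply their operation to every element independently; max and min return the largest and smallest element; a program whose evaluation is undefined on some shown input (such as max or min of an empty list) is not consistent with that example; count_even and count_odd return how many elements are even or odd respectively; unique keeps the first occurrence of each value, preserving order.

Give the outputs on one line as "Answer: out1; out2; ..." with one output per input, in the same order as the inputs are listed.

230; 245; 235; 95

Execution, op by op:
  [-46, -45, -39, -44, -41, -45] -> [230, 225, 195, 220, 205, 225] -> 230
  [5, 21, -49, -47, 4, -32] -> [-25, -105, 245, 235, -20, 160] -> 245
  [45, -47, -37, 10, 43, -2, -6, 16, 8] -> [-225, 235, 185, -50, -215, 10, 30, -80, -40] -> 235
  [4, 12, -19, 24] -> [-20, -60, 95, -120] -> 95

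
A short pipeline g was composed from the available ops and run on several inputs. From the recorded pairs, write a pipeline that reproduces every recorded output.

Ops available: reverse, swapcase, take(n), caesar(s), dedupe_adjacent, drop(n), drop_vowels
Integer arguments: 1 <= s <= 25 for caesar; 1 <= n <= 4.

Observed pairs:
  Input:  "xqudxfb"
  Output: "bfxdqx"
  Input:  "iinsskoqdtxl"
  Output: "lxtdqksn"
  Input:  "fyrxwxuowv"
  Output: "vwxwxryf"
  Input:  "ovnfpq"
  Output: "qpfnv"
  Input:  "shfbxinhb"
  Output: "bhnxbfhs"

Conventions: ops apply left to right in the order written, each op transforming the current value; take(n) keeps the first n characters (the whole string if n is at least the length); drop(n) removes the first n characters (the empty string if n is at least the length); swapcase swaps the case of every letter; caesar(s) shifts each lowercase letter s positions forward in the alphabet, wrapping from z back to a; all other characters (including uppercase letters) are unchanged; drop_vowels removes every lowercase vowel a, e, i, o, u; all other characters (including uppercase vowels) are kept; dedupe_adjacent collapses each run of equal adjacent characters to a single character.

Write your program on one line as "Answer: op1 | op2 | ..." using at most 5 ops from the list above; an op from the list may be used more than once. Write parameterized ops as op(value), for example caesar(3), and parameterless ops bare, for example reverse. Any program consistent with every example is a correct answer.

drop_vowels | dedupe_adjacent | swapcase | reverse | swapcase

Check, running the answer program on each example:
  "xqudxfb" -> "xqdxfb" -> "xqdxfb" -> "XQDXFB" -> "BFXDQX" -> "bfxdqx"
  "iinsskoqdtxl" -> "nsskqdtxl" -> "nskqdtxl" -> "NSKQDTXL" -> "LXTDQKSN" -> "lxtdqksn"
  "fyrxwxuowv" -> "fyrxwxwv" -> "fyrxwxwv" -> "FYRXWXWV" -> "VWXWXRYF" -> "vwxwxryf"
  "ovnfpq" -> "vnfpq" -> "vnfpq" -> "VNFPQ" -> "QPFNV" -> "qpfnv"
  "shfbxinhb" -> "shfbxnhb" -> "shfbxnhb" -> "SHFBXNHB" -> "BHNXBFHS" -> "bhnxbfhs"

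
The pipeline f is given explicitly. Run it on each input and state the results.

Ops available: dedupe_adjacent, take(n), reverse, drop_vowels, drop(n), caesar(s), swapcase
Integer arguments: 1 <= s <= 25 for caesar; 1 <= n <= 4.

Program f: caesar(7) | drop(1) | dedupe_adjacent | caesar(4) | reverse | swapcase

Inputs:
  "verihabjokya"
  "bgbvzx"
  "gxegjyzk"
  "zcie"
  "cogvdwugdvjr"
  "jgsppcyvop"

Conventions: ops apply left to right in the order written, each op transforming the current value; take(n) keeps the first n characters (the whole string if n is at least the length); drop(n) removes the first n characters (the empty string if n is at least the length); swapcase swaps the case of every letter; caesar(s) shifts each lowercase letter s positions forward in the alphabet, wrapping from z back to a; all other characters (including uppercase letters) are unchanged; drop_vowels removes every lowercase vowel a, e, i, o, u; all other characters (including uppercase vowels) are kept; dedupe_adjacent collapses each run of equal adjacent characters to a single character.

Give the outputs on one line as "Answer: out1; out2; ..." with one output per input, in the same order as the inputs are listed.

Execution, op by op:
  "verihabjokya" -> "clypohiqvrfh" -> "lypohiqvrfh" -> "lypohiqvrfh" -> "pctslmuzvjl" -> "ljvzumlstcp" -> "LJVZUMLSTCP"
  "bgbvzx" -> "inicge" -> "nicge" -> "nicge" -> "rmgki" -> "ikgmr" -> "IKGMR"
  "gxegjyzk" -> "nelnqfgr" -> "elnqfgr" -> "elnqfgr" -> "iprujkv" -> "vkjurpi" -> "VKJURPI"
  "zcie" -> "gjpl" -> "jpl" -> "jpl" -> "ntp" -> "ptn" -> "PTN"
  "cogvdwugdvjr" -> "jvnckdbnkcqy" -> "vnckdbnkcqy" -> "vnckdbnkcqy" -> "zrgohfroguc" -> "cugorfhogrz" -> "CUGORFHOGRZ"
  "jgsppcyvop" -> "qnzwwjfcvw" -> "nzwwjfcvw" -> "nzwjfcvw" -> "rdanjgza" -> "azgjnadr" -> "AZGJNADR"

"LJVZUMLSTCP"; "IKGMR"; "VKJURPI"; "PTN"; "CUGORFHOGRZ"; "AZGJNADR"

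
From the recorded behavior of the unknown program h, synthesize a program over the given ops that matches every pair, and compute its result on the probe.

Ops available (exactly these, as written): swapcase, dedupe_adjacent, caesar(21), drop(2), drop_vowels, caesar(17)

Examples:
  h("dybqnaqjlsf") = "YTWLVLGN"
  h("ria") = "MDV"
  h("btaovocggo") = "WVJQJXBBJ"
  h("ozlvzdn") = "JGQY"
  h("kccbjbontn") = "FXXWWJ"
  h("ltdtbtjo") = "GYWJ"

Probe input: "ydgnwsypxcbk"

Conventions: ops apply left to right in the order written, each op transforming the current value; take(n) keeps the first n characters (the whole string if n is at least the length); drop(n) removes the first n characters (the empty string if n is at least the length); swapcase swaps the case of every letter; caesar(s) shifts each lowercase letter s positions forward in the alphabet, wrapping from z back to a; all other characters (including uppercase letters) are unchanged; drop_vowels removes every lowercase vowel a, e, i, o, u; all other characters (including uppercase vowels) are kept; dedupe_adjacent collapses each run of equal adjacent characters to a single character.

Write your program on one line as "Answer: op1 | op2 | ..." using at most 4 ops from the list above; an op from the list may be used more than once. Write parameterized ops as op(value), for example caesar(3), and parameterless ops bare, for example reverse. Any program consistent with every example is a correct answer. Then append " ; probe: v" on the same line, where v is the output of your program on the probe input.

caesar(21) | drop_vowels | swapcase ; probe: "TYBRNTKSXWF"

Check, running the answer program on each example:
  "dybqnaqjlsf" -> "ytwlivlegna" -> "ytwlvlgn" -> "YTWLVLGN"
  "ria" -> "mdv" -> "mdv" -> "MDV"
  "btaovocggo" -> "wovjqjxbbj" -> "wvjqjxbbj" -> "WVJQJXBBJ"
  "ozlvzdn" -> "jugquyi" -> "jgqy" -> "JGQY"
  "kccbjbontn" -> "fxxwewjioi" -> "fxxwwj" -> "FXXWWJ"
  "ltdtbtjo" -> "goyowoej" -> "gywj" -> "GYWJ"
  probe: "ydgnwsypxcbk" -> "tybirntksxwf" -> "tybrntksxwf" -> "TYBRNTKSXWF"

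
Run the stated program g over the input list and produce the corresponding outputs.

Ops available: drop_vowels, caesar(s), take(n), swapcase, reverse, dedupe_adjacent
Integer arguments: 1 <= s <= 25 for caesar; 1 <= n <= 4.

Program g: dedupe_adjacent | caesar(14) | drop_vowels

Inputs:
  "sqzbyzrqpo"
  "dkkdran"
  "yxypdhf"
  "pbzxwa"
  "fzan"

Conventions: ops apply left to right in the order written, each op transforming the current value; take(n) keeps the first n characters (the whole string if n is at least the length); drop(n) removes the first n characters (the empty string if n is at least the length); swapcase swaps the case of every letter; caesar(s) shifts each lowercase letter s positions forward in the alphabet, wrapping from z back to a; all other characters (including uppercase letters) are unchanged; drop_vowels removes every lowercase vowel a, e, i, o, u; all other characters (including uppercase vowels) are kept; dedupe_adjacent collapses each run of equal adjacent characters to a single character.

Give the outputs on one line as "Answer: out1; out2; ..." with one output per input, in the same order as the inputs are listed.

"gnpmnfdc"; "ryrfb"; "mlmdrvt"; "dpnlk"; "tnb"

Execution, op by op:
  "sqzbyzrqpo" -> "sqzbyzrqpo" -> "genpmnfedc" -> "gnpmnfdc"
  "dkkdran" -> "dkdran" -> "ryrfob" -> "ryrfb"
  "yxypdhf" -> "yxypdhf" -> "mlmdrvt" -> "mlmdrvt"
  "pbzxwa" -> "pbzxwa" -> "dpnlko" -> "dpnlk"
  "fzan" -> "fzan" -> "tnob" -> "tnb"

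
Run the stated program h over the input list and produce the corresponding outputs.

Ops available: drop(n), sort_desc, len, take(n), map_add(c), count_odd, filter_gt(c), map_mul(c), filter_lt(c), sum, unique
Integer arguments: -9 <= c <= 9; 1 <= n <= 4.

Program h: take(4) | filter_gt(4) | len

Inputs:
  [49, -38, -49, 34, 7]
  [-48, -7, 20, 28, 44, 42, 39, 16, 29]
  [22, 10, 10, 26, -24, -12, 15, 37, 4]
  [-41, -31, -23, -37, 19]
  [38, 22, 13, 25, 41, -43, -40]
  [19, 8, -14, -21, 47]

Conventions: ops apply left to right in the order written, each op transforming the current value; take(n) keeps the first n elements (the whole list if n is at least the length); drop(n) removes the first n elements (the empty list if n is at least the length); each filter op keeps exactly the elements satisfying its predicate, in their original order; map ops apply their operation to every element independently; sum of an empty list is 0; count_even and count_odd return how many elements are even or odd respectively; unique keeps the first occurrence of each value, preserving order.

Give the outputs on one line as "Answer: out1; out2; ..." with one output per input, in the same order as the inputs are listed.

2; 2; 4; 0; 4; 2

Execution, op by op:
  [49, -38, -49, 34, 7] -> [49, -38, -49, 34] -> [49, 34] -> 2
  [-48, -7, 20, 28, 44, 42, 39, 16, 29] -> [-48, -7, 20, 28] -> [20, 28] -> 2
  [22, 10, 10, 26, -24, -12, 15, 37, 4] -> [22, 10, 10, 26] -> [22, 10, 10, 26] -> 4
  [-41, -31, -23, -37, 19] -> [-41, -31, -23, -37] -> [] -> 0
  [38, 22, 13, 25, 41, -43, -40] -> [38, 22, 13, 25] -> [38, 22, 13, 25] -> 4
  [19, 8, -14, -21, 47] -> [19, 8, -14, -21] -> [19, 8] -> 2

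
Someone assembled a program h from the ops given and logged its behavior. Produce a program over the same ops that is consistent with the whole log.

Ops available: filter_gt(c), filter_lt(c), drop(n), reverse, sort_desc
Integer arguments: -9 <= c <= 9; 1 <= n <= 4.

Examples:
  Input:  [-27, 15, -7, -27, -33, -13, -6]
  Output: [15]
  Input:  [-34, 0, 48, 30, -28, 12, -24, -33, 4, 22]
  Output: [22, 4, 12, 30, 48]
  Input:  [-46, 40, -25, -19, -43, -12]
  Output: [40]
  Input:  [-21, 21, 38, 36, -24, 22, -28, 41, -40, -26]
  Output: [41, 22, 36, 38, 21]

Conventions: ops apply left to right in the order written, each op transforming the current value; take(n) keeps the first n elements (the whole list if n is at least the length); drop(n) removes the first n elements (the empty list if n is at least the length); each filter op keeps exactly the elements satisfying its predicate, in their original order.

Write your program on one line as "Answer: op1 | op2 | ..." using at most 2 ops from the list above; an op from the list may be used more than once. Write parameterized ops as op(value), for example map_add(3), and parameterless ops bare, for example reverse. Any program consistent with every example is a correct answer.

filter_gt(0) | reverse

Check, running the answer program on each example:
  [-27, 15, -7, -27, -33, -13, -6] -> [15] -> [15]
  [-34, 0, 48, 30, -28, 12, -24, -33, 4, 22] -> [48, 30, 12, 4, 22] -> [22, 4, 12, 30, 48]
  [-46, 40, -25, -19, -43, -12] -> [40] -> [40]
  [-21, 21, 38, 36, -24, 22, -28, 41, -40, -26] -> [21, 38, 36, 22, 41] -> [41, 22, 36, 38, 21]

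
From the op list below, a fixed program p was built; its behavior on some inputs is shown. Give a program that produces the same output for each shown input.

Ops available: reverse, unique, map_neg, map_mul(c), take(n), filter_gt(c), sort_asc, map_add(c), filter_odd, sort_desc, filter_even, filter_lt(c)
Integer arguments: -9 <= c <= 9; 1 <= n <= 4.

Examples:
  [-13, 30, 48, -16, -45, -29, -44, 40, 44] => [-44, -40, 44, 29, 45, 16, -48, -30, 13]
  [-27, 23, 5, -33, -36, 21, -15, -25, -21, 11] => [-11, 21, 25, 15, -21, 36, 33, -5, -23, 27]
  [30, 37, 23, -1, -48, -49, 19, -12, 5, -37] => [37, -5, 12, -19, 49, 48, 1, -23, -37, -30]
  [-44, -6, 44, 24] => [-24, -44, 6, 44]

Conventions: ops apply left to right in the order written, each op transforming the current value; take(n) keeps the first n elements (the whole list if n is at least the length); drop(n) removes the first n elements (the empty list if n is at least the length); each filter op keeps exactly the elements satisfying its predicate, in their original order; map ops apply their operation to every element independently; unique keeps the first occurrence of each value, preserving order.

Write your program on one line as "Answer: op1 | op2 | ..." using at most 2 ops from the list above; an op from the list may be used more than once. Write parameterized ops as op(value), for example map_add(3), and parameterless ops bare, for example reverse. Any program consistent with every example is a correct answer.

map_neg | reverse

Check, running the answer program on each example:
  [-13, 30, 48, -16, -45, -29, -44, 40, 44] -> [13, -30, -48, 16, 45, 29, 44, -40, -44] -> [-44, -40, 44, 29, 45, 16, -48, -30, 13]
  [-27, 23, 5, -33, -36, 21, -15, -25, -21, 11] -> [27, -23, -5, 33, 36, -21, 15, 25, 21, -11] -> [-11, 21, 25, 15, -21, 36, 33, -5, -23, 27]
  [30, 37, 23, -1, -48, -49, 19, -12, 5, -37] -> [-30, -37, -23, 1, 48, 49, -19, 12, -5, 37] -> [37, -5, 12, -19, 49, 48, 1, -23, -37, -30]
  [-44, -6, 44, 24] -> [44, 6, -44, -24] -> [-24, -44, 6, 44]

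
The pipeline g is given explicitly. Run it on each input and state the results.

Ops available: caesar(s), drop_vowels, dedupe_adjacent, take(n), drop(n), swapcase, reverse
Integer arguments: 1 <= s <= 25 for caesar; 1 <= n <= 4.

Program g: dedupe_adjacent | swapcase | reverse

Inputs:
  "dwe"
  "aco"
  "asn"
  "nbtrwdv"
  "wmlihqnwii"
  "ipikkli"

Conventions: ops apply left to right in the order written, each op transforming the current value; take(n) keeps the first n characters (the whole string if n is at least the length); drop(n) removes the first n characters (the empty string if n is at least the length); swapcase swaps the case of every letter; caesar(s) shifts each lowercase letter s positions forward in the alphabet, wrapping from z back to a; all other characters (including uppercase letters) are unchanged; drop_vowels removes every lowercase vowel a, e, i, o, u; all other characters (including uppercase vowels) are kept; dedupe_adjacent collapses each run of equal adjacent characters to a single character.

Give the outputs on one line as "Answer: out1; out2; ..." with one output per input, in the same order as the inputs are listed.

Execution, op by op:
  "dwe" -> "dwe" -> "DWE" -> "EWD"
  "aco" -> "aco" -> "ACO" -> "OCA"
  "asn" -> "asn" -> "ASN" -> "NSA"
  "nbtrwdv" -> "nbtrwdv" -> "NBTRWDV" -> "VDWRTBN"
  "wmlihqnwii" -> "wmlihqnwi" -> "WMLIHQNWI" -> "IWNQHILMW"
  "ipikkli" -> "ipikli" -> "IPIKLI" -> "ILKIPI"

"EWD"; "OCA"; "NSA"; "VDWRTBN"; "IWNQHILMW"; "ILKIPI"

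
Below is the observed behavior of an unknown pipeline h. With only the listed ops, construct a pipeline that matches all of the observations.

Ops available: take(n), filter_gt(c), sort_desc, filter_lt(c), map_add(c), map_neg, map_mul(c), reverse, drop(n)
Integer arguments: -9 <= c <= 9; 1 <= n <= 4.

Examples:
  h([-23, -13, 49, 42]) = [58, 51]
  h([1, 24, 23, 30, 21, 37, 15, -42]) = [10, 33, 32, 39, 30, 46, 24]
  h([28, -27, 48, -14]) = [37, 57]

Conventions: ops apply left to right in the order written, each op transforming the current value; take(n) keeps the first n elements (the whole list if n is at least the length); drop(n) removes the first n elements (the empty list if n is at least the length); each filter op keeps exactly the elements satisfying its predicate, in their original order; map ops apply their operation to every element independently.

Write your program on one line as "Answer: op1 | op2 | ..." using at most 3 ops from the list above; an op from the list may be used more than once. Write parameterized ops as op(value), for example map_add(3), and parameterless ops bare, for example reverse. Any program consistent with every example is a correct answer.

map_add(9) | filter_gt(8)

Check, running the answer program on each example:
  [-23, -13, 49, 42] -> [-14, -4, 58, 51] -> [58, 51]
  [1, 24, 23, 30, 21, 37, 15, -42] -> [10, 33, 32, 39, 30, 46, 24, -33] -> [10, 33, 32, 39, 30, 46, 24]
  [28, -27, 48, -14] -> [37, -18, 57, -5] -> [37, 57]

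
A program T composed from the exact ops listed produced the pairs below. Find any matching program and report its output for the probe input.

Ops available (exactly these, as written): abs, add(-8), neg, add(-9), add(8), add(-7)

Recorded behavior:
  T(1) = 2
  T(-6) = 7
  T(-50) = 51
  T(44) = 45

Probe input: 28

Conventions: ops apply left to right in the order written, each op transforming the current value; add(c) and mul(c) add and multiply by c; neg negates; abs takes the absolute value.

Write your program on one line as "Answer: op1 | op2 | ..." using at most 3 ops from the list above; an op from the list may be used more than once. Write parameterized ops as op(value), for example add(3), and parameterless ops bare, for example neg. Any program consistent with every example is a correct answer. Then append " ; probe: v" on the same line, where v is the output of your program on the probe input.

abs | add(8) | add(-7) ; probe: 29

Check, running the answer program on each example:
  1 -> 1 -> 9 -> 2
  -6 -> 6 -> 14 -> 7
  -50 -> 50 -> 58 -> 51
  44 -> 44 -> 52 -> 45
  probe: 28 -> 28 -> 36 -> 29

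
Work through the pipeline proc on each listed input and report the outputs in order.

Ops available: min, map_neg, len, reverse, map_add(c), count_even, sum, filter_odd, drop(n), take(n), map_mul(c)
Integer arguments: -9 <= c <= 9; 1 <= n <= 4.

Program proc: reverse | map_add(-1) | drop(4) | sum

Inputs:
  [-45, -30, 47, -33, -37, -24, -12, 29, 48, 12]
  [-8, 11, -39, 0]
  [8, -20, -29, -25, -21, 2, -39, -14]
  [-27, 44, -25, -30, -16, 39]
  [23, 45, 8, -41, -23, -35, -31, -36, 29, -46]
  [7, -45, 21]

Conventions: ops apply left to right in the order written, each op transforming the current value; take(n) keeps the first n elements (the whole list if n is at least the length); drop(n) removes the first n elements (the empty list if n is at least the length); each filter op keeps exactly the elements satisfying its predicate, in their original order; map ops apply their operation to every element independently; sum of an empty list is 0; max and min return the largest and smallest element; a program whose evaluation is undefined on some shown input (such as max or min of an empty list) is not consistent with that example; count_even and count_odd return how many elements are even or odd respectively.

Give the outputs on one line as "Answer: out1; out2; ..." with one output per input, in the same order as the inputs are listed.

-128; 0; -70; 15; -29; 0

Execution, op by op:
  [-45, -30, 47, -33, -37, -24, -12, 29, 48, 12] -> [12, 48, 29, -12, -24, -37, -33, 47, -30, -45] -> [11, 47, 28, -13, -25, -38, -34, 46, -31, -46] -> [-25, -38, -34, 46, -31, -46] -> -128
  [-8, 11, -39, 0] -> [0, -39, 11, -8] -> [-1, -40, 10, -9] -> [] -> 0
  [8, -20, -29, -25, -21, 2, -39, -14] -> [-14, -39, 2, -21, -25, -29, -20, 8] -> [-15, -40, 1, -22, -26, -30, -21, 7] -> [-26, -30, -21, 7] -> -70
  [-27, 44, -25, -30, -16, 39] -> [39, -16, -30, -25, 44, -27] -> [38, -17, -31, -26, 43, -28] -> [43, -28] -> 15
  [23, 45, 8, -41, -23, -35, -31, -36, 29, -46] -> [-46, 29, -36, -31, -35, -23, -41, 8, 45, 23] -> [-47, 28, -37, -32, -36, -24, -42, 7, 44, 22] -> [-36, -24, -42, 7, 44, 22] -> -29
  [7, -45, 21] -> [21, -45, 7] -> [20, -46, 6] -> [] -> 0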